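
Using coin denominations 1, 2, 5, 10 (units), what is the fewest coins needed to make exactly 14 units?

3

14 − 1×10→4 − 2×2→0
Total coins = 1 + 2 = 3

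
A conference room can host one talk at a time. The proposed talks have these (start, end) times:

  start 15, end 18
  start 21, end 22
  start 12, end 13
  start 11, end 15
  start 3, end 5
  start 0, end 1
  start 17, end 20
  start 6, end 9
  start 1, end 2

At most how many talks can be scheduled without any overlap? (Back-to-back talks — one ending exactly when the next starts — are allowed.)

Order by finish time; keep every interval that doesn't clash with the previous kept one.
Sorted by end: (0,1)  (1,2)  (3,5)  (6,9)  (12,13)  (11,15)  (15,18)  (17,20)  (21,22)
take (0,1); take (1,2); take (3,5); take (6,9); take (12,13); take (15,18); take (21,22).
Selected 7 talks.

7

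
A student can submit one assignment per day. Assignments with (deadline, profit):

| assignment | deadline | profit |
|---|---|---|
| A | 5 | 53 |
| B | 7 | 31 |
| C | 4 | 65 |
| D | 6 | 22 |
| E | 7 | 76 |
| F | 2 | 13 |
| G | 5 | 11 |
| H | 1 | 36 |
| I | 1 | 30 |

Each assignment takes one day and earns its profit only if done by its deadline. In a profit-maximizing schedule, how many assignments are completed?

Take jobs in profit order; each goes to the latest open slot no later than its deadline.
By profit: E(d7,76), C(d4,65), A(d5,53), H(d1,36), B(d7,31), I(d1,30), D(d6,22), F(d2,13), G(d5,11)
E→slot 7; C→slot 4; A→slot 5; H→slot 1; B→slot 6; I skipped; D→slot 3; F→slot 2; G skipped.
7 of 9 scheduled.

7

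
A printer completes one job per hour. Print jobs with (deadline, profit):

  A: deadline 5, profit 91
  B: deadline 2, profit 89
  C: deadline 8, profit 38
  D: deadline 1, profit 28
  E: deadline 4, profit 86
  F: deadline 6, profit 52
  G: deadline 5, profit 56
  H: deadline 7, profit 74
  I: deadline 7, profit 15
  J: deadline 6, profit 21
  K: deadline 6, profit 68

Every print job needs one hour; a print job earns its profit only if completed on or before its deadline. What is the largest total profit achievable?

By profit: A(d5,91), B(d2,89), E(d4,86), H(d7,74), K(d6,68), G(d5,56), F(d6,52), C(d8,38), D(d1,28), J(d6,21), I(d7,15)
A→slot 5; B→slot 2; E→slot 4; H→slot 7; K→slot 6; G→slot 3; F→slot 1; C→slot 8; D skipped; J skipped; I skipped.
Profit = 52 + 89 + 56 + 86 + 91 + 68 + 74 + 38 = 554

554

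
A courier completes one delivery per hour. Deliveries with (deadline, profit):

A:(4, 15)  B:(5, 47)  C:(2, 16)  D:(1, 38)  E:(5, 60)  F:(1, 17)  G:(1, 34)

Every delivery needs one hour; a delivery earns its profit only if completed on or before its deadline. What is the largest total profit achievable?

Sort by profit descending; place each in the latest free slot ≤ its deadline.
Profit order: E=60 B=47 D=38 G=34 F=17 C=16 A=15
Assign: E→slot 5, B→slot 4, D→slot 1, G skipped, F skipped, C→slot 2, A→slot 3.
Slots: [1:D] [2:C] [3:A] [4:B] [5:E]
Profit = 38 + 16 + 15 + 47 + 60 = 176

176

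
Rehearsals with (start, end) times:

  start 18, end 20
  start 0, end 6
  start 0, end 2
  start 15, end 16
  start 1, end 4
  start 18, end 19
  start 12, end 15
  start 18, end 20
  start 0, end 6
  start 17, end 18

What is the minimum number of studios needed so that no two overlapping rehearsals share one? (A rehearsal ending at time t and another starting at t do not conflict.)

Events (time:±→running): 0:+→1 0:+→2 0:+→3 1:+→4 … peak 4.

4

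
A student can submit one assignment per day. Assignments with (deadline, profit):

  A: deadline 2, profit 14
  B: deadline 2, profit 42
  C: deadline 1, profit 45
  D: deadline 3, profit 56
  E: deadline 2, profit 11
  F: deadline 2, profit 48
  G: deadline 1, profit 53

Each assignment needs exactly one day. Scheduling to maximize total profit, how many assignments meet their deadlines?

Sort by profit descending; place each in the latest free slot ≤ its deadline.
By profit: D(d3,56), G(d1,53), F(d2,48), C(d1,45), B(d2,42), A(d2,14), E(d2,11)
D→slot 3; G→slot 1; F→slot 2; C skipped; B skipped; A skipped; E skipped.
3 of 7 scheduled.

3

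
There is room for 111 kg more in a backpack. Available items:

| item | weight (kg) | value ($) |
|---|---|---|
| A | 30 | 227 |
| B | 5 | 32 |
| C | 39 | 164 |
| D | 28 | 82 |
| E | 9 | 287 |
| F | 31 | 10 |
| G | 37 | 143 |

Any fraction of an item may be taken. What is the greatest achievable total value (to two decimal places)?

818.22

Sort by value per unit weight and fill in that order.
Ratios (sorted): E 31.89, A 7.57, B 6.40, C 4.21, G 3.86, D 2.93, F 0.32
take E (9 @ 287); take A (30 @ 227); take B (5 @ 32); take C (39 @ 164); take 28/37 of G → 108.22. Capacity used 111/111.
Total value = 818.22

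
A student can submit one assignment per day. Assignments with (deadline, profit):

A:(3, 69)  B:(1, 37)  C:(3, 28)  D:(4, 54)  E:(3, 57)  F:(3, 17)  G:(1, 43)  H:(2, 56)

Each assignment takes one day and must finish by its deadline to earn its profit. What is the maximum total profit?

236

Sort by profit descending; place each in the latest free slot ≤ its deadline.
By profit: A(d3,69), E(d3,57), H(d2,56), D(d4,54), G(d1,43), B(d1,37), C(d3,28), F(d3,17)
A→slot 3; E→slot 2; H→slot 1; D→slot 4; G skipped; B skipped; C skipped; F skipped.
Profit = 56 + 57 + 69 + 54 = 236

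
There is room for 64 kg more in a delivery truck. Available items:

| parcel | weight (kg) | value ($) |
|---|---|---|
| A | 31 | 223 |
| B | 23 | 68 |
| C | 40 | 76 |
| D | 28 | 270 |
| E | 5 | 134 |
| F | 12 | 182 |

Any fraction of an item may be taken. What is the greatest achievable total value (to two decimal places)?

Greedy by value/weight ratio, highest first.
Order: E (134/5=26.80) > F (182/12=15.17) > D (270/28=9.64) > A (223/31=7.19) > B (68/23=2.96) > C (76/40=1.90)
Fill: take E (5 @ 134) → take F (12 @ 182) → take D (28 @ 270) → take 19/31 of A → 136.68; 64/64 used.
Total value = 722.68

722.68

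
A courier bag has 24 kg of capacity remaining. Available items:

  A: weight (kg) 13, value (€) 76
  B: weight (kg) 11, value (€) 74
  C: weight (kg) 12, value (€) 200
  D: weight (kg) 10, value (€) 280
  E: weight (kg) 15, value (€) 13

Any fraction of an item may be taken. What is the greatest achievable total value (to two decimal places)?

Sort by value per unit weight and fill in that order.
Order: D (280/10=28.00) > C (200/12=16.67) > B (74/11=6.73) > A (76/13=5.85) > E (13/15=0.87)
Fill: take D (10 @ 280) → take C (12 @ 200) → take 2/11 of B → 13.45; 24/24 used.
Total value = 493.45

493.45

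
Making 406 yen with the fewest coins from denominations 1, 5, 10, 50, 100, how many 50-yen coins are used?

0

Greedy: take as many of the largest coin as possible, then repeat with the remainder.
406 − 4×100→6 − 1×5→1 − 1×1→0
Count of 50: 0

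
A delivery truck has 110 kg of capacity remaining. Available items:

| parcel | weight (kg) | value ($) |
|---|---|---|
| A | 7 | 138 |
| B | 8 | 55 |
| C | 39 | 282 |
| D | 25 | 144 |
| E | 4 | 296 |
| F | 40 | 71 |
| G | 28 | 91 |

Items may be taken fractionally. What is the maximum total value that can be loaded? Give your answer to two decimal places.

1002.75

Greedy by value/weight ratio, highest first.
Order: E (296/4=74.00) > A (138/7=19.71) > C (282/39=7.23) > B (55/8=6.88) > D (144/25=5.76) > G (91/28=3.25) > F (71/40=1.77)
Fill: take E (4 @ 296) → take A (7 @ 138) → take C (39 @ 282) → take B (8 @ 55) → take D (25 @ 144) → take 27/28 of G → 87.75; 110/110 used.
Total value = 1002.75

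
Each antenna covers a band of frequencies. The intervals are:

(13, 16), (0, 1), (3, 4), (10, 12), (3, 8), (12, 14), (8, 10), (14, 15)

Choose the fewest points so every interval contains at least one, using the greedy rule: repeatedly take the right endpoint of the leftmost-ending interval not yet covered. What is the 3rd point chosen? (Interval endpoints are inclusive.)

By right end: [0,1]  [3,4]  [3,8]  [8,10]  [10,12]  [12,14]  [14,15]  [13,16]
[0,1] uncovered → point at 1; [3,4] uncovered → point at 4; [8,10] uncovered → point at 10; [12,14] uncovered → point at 14.
Points: 1, 4, 10, 14 (4 total).

10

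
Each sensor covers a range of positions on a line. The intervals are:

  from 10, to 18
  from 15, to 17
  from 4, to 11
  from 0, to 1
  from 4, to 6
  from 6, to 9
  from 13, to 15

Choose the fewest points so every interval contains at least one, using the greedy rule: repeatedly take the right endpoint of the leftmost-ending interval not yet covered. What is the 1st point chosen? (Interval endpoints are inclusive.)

Sorted: [0,1] [4,6] [6,9] [4,11] [13,15] [15,17] [10,18]
{[0,1]} hit by 1; {[4,6],[6,9],[4,11]} hit by 6; {[13,15],[15,17],[10,18]} hit by 15.
Points: 1, 6, 15 (3 total).

1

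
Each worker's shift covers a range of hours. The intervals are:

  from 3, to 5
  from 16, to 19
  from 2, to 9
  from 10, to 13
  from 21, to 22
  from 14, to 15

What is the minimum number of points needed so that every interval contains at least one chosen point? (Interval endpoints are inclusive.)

Sorted: [3,5] [2,9] [10,13] [14,15] [16,19] [21,22]
{[3,5],[2,9]} hit by 5; {[10,13]} hit by 13; {[14,15]} hit by 15; {[16,19]} hit by 19; {[21,22]} hit by 22.
Points: 5, 13, 15, 19, 22 (5 total).

5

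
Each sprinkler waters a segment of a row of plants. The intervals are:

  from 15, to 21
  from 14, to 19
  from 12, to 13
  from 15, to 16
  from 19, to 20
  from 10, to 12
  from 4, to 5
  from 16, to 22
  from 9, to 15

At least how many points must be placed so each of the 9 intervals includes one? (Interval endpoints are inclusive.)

4

Sort by right endpoint; whenever an interval is uncovered, place a point at its right end.
Sorted: [4,5] [10,12] [12,13] [9,15] [15,16] [14,19] [19,20] [15,21] [16,22]
{[4,5]} hit by 5; {[10,12],[12,13],[9,15]} hit by 12; {[15,16],[14,19]} hit by 16; {[19,20],[15,21],[16,22]} hit by 20.
Points: 5, 12, 16, 20 (4 total).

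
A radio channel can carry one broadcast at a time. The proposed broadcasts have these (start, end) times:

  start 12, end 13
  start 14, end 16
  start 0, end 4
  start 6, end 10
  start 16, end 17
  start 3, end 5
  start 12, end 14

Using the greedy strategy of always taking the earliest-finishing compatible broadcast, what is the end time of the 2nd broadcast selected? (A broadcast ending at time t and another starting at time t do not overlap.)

Greedy by earliest finish: after sorting by end time, pick each interval compatible with the last pick.
Sorted by end: (0,4)  (3,5)  (6,10)  (12,13)  (12,14)  (14,16)  (16,17)
take (0,4); skip (3,5); take (6,10); take (12,13); take (14,16); take (16,17).
Selected: (0,4) (6,10) (12,13) (14,16) (16,17)

10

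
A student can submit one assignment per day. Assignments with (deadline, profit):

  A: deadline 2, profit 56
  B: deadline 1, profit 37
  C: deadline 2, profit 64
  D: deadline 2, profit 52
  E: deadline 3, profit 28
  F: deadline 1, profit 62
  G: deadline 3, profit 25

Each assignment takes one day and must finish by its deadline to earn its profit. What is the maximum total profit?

Profit order: C=64 F=62 A=56 D=52 B=37 E=28 G=25
Assign: C→slot 2, F→slot 1, A skipped, D skipped, B skipped, E→slot 3, G skipped.
Slots: [1:F] [2:C] [3:E]
Profit = 62 + 64 + 28 = 154

154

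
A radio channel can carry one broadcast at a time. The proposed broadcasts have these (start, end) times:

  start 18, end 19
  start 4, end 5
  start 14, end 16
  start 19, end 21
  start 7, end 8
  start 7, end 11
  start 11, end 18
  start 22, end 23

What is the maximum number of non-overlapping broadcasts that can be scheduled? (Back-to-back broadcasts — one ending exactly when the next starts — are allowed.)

Order by finish time; keep every interval that doesn't clash with the previous kept one.
By end time: (4,5), (7,8), (7,11), (14,16), (11,18), (18,19), (19,21), (22,23).
Pick (4,5); next start ≥ 5 → (7,8); next start ≥ 8 → (14,16); next start ≥ 16 → (18,19); next start ≥ 19 → (19,21); next start ≥ 21 → (22,23).
Selected 6 broadcasts.

6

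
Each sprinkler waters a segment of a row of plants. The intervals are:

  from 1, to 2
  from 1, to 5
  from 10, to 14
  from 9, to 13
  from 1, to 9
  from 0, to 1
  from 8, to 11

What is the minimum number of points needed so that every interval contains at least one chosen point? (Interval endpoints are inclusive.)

Process intervals by earliest right end; each time one isn't hit yet, stab at its right endpoint.
By right end: [0,1]  [1,2]  [1,5]  [1,9]  [8,11]  [9,13]  [10,14]
[0,1] uncovered → point at 1; [8,11] uncovered → point at 11.
Points: 1, 11 (2 total).

2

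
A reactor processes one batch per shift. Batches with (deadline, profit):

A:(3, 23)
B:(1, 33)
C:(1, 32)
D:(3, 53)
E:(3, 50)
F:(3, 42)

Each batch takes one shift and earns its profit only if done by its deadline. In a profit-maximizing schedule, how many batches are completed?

3

Take jobs in profit order; each goes to the latest open slot no later than its deadline.
Profit order: D=53 E=50 F=42 B=33 C=32 A=23
Assign: D→slot 3, E→slot 2, F→slot 1, B skipped, C skipped, A skipped.
Slots: [1:F] [2:E] [3:D]
3 of 6 scheduled.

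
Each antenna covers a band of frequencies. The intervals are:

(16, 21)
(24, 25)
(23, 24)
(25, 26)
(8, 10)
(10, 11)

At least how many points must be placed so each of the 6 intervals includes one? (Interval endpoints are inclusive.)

4

Process intervals by earliest right end; each time one isn't hit yet, stab at its right endpoint.
By right end: [8,10]  [10,11]  [16,21]  [23,24]  [24,25]  [25,26]
[8,10] uncovered → point at 10; [16,21] uncovered → point at 21; [23,24] uncovered → point at 24; [25,26] uncovered → point at 26.
Points: 10, 21, 24, 26 (4 total).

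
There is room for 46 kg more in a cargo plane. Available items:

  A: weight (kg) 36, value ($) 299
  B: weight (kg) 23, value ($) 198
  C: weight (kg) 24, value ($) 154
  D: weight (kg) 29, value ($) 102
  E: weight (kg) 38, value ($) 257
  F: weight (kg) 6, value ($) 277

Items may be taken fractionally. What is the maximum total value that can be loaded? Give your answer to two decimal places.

616.19

Ratios (sorted): F 46.17, B 8.61, A 8.31, E 6.76, C 6.42, D 3.52
take F (6 @ 277); take B (23 @ 198); take 17/36 of A → 141.19. Capacity used 46/46.
Total value = 616.19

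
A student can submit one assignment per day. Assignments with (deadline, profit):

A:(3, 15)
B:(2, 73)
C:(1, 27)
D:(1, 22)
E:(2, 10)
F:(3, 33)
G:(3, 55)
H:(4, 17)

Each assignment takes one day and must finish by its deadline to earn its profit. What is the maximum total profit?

178

Take jobs in profit order; each goes to the latest open slot no later than its deadline.
Profit order: B=73 G=55 F=33 C=27 D=22 H=17 A=15 E=10
Assign: B→slot 2, G→slot 3, F→slot 1, C skipped, D skipped, H→slot 4, A skipped, E skipped.
Slots: [1:F] [2:B] [3:G] [4:H]
Profit = 33 + 73 + 55 + 17 = 178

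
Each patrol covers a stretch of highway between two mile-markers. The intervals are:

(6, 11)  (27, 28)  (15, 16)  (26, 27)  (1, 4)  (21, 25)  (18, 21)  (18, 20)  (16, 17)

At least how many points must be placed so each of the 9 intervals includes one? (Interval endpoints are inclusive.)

Process intervals by earliest right end; each time one isn't hit yet, stab at its right endpoint.
Sorted: [1,4] [6,11] [15,16] [16,17] [18,20] [18,21] [21,25] [26,27] [27,28]
{[1,4]} hit by 4; {[6,11]} hit by 11; {[15,16],[16,17]} hit by 16; {[18,20],[18,21]} hit by 20; {[21,25]} hit by 25; {[26,27],[27,28]} hit by 27.
Points: 4, 11, 16, 20, 25, 27 (6 total).

6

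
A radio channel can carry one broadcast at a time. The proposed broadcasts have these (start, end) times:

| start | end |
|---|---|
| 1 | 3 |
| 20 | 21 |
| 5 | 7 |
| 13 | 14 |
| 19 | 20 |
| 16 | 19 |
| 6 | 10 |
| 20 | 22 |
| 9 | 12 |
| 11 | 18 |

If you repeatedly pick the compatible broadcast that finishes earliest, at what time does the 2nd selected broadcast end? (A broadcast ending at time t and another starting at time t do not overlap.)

7

Greedy by earliest finish: after sorting by end time, pick each interval compatible with the last pick.
Sorted by end: (1,3)  (5,7)  (6,10)  (9,12)  (13,14)  (11,18)  (16,19)  (19,20)  (20,21)  (20,22)
take (1,3); take (5,7); take (9,12); take (13,14); skip (11,18); take (16,19); take (19,20); take (20,21).
Selected: (1,3) (5,7) (9,12) (13,14) (16,19) (19,20) (20,21)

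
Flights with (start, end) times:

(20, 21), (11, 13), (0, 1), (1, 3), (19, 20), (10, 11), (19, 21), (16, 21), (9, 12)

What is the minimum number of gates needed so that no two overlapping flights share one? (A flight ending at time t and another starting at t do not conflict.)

3

starts: [0, 1, 9, 10, 11, 16, 19, 19, 20]
ends:   [1, 3, 11, 12, 13, 20, 21, 21, 21]
s0→1 e1→0 s1→1 e3→0 s9→1 s10→2 e11→1 s11→2 e12→1 e13→0 s16→1 s19→2 s19→3  — peak 3.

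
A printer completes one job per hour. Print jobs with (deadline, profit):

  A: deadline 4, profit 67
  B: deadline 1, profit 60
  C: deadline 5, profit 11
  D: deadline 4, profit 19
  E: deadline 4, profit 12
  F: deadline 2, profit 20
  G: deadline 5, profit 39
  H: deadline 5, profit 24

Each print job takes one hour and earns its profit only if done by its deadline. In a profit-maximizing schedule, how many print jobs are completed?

Profit order: A=67 B=60 G=39 H=24 F=20 D=19 E=12 C=11
Assign: A→slot 4, B→slot 1, G→slot 5, H→slot 3, F→slot 2, D skipped, E skipped, C skipped.
Slots: [1:B] [2:F] [3:H] [4:A] [5:G]
5 of 8 scheduled.

5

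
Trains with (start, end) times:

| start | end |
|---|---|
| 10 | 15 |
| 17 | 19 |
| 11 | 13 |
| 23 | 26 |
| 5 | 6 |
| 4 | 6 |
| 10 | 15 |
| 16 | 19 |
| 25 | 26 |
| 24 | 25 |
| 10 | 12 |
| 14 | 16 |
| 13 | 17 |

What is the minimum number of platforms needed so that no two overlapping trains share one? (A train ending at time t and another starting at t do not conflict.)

4

The answer is the maximum number of intervals overlapping at any instant.
Events (time:±→running): 4:+→1 5:+→2 6:-→1 6:-→0 10:+→1 10:+→2 10:+→3 11:+→4 … peak 4.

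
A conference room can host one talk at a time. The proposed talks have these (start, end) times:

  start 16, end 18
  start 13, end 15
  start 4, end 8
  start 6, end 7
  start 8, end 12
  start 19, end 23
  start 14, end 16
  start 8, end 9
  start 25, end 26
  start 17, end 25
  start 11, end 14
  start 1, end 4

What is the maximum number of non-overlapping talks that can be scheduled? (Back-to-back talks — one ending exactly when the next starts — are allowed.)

Order by finish time; keep every interval that doesn't clash with the previous kept one.
Sorted by end: (1,4)  (6,7)  (4,8)  (8,9)  (8,12)  (11,14)  (13,15)  (14,16)  (16,18)  (19,23)  (17,25)  (25,26)
take (1,4); take (6,7); take (8,9); take (11,14); skip (13,15); take (14,16); take (16,18); take (19,23); skip (17,25); take (25,26).
Selected 8 talks.

8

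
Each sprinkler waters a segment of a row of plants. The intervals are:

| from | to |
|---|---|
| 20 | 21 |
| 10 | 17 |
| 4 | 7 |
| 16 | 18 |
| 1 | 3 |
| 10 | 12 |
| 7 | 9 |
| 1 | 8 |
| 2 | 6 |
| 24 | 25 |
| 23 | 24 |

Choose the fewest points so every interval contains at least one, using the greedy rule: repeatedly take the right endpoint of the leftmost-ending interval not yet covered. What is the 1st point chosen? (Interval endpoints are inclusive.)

By right end: [1,3]  [2,6]  [4,7]  [1,8]  [7,9]  [10,12]  [10,17]  [16,18]  [20,21]  [23,24]  [24,25]
[1,3] uncovered → point at 3; [4,7] uncovered → point at 7; [10,12] uncovered → point at 12; [16,18] uncovered → point at 18; [20,21] uncovered → point at 21; [23,24] uncovered → point at 24.
Points: 3, 7, 12, 18, 21, 24 (6 total).

3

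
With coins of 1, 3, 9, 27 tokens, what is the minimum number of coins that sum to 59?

59 − 2×27→5 − 1×3→2 − 2×1→0
Total coins = 2 + 1 + 2 = 5

5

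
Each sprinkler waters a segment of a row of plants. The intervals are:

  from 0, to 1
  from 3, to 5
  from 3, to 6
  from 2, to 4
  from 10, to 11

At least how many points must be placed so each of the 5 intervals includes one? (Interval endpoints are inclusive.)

Sorted: [0,1] [2,4] [3,5] [3,6] [10,11]
{[0,1]} hit by 1; {[2,4],[3,5],[3,6]} hit by 4; {[10,11]} hit by 11.
Points: 1, 4, 11 (3 total).

3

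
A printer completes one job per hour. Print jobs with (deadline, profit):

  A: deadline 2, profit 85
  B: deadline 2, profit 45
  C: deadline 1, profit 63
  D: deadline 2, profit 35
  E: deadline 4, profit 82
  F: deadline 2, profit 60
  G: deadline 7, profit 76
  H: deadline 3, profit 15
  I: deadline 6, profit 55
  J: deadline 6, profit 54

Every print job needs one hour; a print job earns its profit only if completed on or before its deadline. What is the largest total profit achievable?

430

Profit order: A=85 E=82 G=76 C=63 F=60 I=55 J=54 B=45 D=35 H=15
Assign: A→slot 2, E→slot 4, G→slot 7, C→slot 1, F skipped, I→slot 6, J→slot 5, B skipped, D skipped, H→slot 3.
Slots: [1:C] [2:A] [3:H] [4:E] [5:J] [6:I] [7:G]
Profit = 63 + 85 + 15 + 82 + 54 + 55 + 76 = 430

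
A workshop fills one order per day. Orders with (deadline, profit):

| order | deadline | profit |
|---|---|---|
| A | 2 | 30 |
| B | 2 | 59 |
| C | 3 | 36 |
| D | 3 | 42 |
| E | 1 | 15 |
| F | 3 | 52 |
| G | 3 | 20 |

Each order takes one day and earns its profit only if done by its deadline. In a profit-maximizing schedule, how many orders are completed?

Sort by profit descending; place each in the latest free slot ≤ its deadline.
By profit: B(d2,59), F(d3,52), D(d3,42), C(d3,36), A(d2,30), G(d3,20), E(d1,15)
B→slot 2; F→slot 3; D→slot 1; C skipped; A skipped; G skipped; E skipped.
3 of 7 scheduled.

3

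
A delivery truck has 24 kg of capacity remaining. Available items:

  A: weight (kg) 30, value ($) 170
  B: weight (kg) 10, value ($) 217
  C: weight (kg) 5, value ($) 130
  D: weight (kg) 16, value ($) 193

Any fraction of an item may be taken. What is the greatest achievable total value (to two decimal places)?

455.56

Order: C (130/5=26.00) > B (217/10=21.70) > D (193/16=12.06) > A (170/30=5.67)
Fill: take C (5 @ 130) → take B (10 @ 217) → take 9/16 of D → 108.56; 24/24 used.
Total value = 455.56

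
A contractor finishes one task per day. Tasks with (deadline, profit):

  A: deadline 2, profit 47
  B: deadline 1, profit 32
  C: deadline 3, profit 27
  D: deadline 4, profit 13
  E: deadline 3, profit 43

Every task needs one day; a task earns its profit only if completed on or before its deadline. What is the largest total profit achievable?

Take jobs in profit order; each goes to the latest open slot no later than its deadline.
By profit: A(d2,47), E(d3,43), B(d1,32), C(d3,27), D(d4,13)
A→slot 2; E→slot 3; B→slot 1; C skipped; D→slot 4.
Profit = 32 + 47 + 43 + 13 = 135

135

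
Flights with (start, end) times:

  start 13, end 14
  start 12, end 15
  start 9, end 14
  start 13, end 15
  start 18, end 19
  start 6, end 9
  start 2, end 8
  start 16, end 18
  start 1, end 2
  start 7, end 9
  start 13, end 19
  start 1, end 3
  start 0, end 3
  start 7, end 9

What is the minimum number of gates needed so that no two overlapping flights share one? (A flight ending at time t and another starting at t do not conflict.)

Count concurrent intervals with a sweep; the peak is the room count.
starts: [0, 1, 1, 2, 6, 7, 7, 9, 12, 13, 13, 13, 16, 18]
ends:   [2, 3, 3, 8, 9, 9, 9, 14, 14, 15, 15, 18, 19, 19]
s0→1 s1→2 s1→3 e2→2 s2→3 e3→2 e3→1 s6→2 s7→3 s7→4 e8→3 e9→2 e9→1 e9→0 s9→1 s12→2 s13→3 s13→4 s13→5  — peak 5.

5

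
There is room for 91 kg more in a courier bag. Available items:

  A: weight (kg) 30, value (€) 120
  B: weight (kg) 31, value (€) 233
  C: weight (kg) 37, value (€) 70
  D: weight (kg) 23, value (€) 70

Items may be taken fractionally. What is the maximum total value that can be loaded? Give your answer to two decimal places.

Sort by value per unit weight and fill in that order.
Ratios (sorted): B 7.52, A 4.00, D 3.04, C 1.89
take B (31 @ 233); take A (30 @ 120); take D (23 @ 70); take 7/37 of C → 13.24. Capacity used 91/91.
Total value = 436.24

436.24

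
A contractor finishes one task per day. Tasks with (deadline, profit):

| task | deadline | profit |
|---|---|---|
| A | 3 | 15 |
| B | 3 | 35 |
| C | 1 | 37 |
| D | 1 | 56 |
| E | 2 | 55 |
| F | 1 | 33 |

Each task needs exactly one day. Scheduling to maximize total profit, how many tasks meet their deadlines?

Sort by profit descending; place each in the latest free slot ≤ its deadline.
Profit order: D=56 E=55 C=37 B=35 F=33 A=15
Assign: D→slot 1, E→slot 2, C skipped, B→slot 3, F skipped, A skipped.
Slots: [1:D] [2:E] [3:B]
3 of 6 scheduled.

3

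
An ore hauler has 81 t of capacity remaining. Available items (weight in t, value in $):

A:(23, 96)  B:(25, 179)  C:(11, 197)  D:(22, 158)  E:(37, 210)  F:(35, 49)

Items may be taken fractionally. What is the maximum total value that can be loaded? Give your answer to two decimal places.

664.54

Greedy by value/weight ratio, highest first.
Ratios (sorted): C 17.91, D 7.18, B 7.16, E 5.68, A 4.17, F 1.40
take C (11 @ 197); take D (22 @ 158); take B (25 @ 179); take 23/37 of E → 130.54. Capacity used 81/81.
Total value = 664.54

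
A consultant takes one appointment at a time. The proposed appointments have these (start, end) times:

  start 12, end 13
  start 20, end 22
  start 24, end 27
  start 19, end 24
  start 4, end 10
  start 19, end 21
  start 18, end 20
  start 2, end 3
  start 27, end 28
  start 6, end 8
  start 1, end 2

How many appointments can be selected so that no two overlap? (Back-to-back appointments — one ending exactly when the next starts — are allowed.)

Greedy by earliest finish: after sorting by end time, pick each interval compatible with the last pick.
By end time: (1,2), (2,3), (6,8), (4,10), (12,13), (18,20), (19,21), (20,22), (19,24), (24,27), (27,28).
Pick (1,2); next start ≥ 2 → (2,3); next start ≥ 3 → (6,8); next start ≥ 8 → (12,13); next start ≥ 13 → (18,20); next start ≥ 20 → (20,22); next start ≥ 22 → (24,27); next start ≥ 27 → (27,28).
Selected 8 appointments.

8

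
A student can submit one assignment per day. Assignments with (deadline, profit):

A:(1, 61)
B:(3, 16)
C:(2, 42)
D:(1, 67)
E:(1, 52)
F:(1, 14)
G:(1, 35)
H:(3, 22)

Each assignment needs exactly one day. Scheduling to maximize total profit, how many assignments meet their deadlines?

By profit: D(d1,67), A(d1,61), E(d1,52), C(d2,42), G(d1,35), H(d3,22), B(d3,16), F(d1,14)
D→slot 1; A skipped; E skipped; C→slot 2; G skipped; H→slot 3; B skipped; F skipped.
3 of 8 scheduled.

3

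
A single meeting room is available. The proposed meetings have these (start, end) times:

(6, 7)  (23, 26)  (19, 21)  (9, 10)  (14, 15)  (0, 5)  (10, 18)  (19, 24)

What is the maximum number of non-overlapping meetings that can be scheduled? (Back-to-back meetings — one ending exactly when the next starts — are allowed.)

Sort by end time and greedily take each interval whose start is ≥ the last chosen end.
Sorted by end: (0,5)  (6,7)  (9,10)  (14,15)  (10,18)  (19,21)  (19,24)  (23,26)
take (0,5); take (6,7); take (9,10); take (14,15); skip (10,18); take (19,21); take (23,26).
Selected 6 meetings.

6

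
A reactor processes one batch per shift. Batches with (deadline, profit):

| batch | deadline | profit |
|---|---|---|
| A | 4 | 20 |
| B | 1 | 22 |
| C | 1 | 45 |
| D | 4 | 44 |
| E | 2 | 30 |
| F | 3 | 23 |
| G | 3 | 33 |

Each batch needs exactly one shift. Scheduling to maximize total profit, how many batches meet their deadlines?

Sort by profit descending; place each in the latest free slot ≤ its deadline.
By profit: C(d1,45), D(d4,44), G(d3,33), E(d2,30), F(d3,23), B(d1,22), A(d4,20)
C→slot 1; D→slot 4; G→slot 3; E→slot 2; F skipped; B skipped; A skipped.
4 of 7 scheduled.

4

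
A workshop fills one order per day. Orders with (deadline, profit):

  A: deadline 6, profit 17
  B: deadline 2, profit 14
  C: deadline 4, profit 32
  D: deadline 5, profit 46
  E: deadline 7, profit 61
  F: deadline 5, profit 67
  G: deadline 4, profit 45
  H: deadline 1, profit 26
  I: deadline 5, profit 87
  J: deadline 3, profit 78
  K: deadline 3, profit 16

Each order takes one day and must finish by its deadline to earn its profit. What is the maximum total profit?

401

By profit: I(d5,87), J(d3,78), F(d5,67), E(d7,61), D(d5,46), G(d4,45), C(d4,32), H(d1,26), A(d6,17), K(d3,16), B(d2,14)
I→slot 5; J→slot 3; F→slot 4; E→slot 7; D→slot 2; G→slot 1; C skipped; H skipped; A→slot 6; K skipped; B skipped.
Profit = 45 + 46 + 78 + 67 + 87 + 17 + 61 = 401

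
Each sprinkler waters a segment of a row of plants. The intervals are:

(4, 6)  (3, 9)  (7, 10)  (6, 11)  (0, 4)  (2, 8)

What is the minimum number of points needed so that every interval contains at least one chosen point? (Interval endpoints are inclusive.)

Process intervals by earliest right end; each time one isn't hit yet, stab at its right endpoint.
By right end: [0,4]  [4,6]  [2,8]  [3,9]  [7,10]  [6,11]
[0,4] uncovered → point at 4; [7,10] uncovered → point at 10.
Points: 4, 10 (2 total).

2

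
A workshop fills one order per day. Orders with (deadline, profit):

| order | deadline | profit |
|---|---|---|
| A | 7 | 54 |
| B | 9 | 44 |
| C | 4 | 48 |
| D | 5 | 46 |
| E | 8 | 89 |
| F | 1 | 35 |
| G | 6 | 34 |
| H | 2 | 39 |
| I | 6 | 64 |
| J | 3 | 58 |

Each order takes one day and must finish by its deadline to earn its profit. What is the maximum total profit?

477

By profit: E(d8,89), I(d6,64), J(d3,58), A(d7,54), C(d4,48), D(d5,46), B(d9,44), H(d2,39), F(d1,35), G(d6,34)
E→slot 8; I→slot 6; J→slot 3; A→slot 7; C→slot 4; D→slot 5; B→slot 9; H→slot 2; F→slot 1; G skipped.
Profit = 35 + 39 + 58 + 48 + 46 + 64 + 54 + 89 + 44 = 477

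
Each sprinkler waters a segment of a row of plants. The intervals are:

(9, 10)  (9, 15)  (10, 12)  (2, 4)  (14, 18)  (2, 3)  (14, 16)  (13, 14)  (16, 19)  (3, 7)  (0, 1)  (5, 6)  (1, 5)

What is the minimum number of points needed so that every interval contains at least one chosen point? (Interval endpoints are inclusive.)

6

By right end: [0,1]  [2,3]  [2,4]  [1,5]  [5,6]  [3,7]  [9,10]  [10,12]  [13,14]  [9,15]  [14,16]  [14,18]  [16,19]
[0,1] uncovered → point at 1; [2,3] uncovered → point at 3; [5,6] uncovered → point at 6; [9,10] uncovered → point at 10; [13,14] uncovered → point at 14; [16,19] uncovered → point at 19.
Points: 1, 3, 6, 10, 14, 19 (6 total).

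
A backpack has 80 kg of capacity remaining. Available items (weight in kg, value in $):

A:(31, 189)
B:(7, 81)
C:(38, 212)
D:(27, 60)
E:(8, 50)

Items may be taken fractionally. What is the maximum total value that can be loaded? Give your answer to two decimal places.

Sort by value per unit weight and fill in that order.
Order: B (81/7=11.57) > E (50/8=6.25) > A (189/31=6.10) > C (212/38=5.58) > D (60/27=2.22)
Fill: take B (7 @ 81) → take E (8 @ 50) → take A (31 @ 189) → take 34/38 of C → 189.68; 80/80 used.
Total value = 509.68

509.68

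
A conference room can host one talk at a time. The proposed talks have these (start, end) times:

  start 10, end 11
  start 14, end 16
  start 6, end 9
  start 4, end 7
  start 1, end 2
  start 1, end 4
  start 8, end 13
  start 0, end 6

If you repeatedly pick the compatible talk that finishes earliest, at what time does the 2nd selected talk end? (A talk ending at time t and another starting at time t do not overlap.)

7

Order by finish time; keep every interval that doesn't clash with the previous kept one.
By end time: (1,2), (1,4), (0,6), (4,7), (6,9), (10,11), (8,13), (14,16).
Pick (1,2); next start ≥ 2 → (4,7); next start ≥ 7 → (10,11); next start ≥ 11 → (14,16).
Selected: (1,2) (4,7) (10,11) (14,16)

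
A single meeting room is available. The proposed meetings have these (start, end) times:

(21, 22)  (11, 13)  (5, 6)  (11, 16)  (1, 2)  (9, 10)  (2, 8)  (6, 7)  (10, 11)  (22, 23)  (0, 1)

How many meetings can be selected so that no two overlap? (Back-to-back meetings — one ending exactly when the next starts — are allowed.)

Sorted by end: (0,1)  (1,2)  (5,6)  (6,7)  (2,8)  (9,10)  (10,11)  (11,13)  (11,16)  (21,22)  (22,23)
take (0,1); take (1,2); take (5,6); take (6,7); take (9,10); take (10,11); take (11,13); skip (11,16); take (21,22); take (22,23).
Selected 9 meetings.

9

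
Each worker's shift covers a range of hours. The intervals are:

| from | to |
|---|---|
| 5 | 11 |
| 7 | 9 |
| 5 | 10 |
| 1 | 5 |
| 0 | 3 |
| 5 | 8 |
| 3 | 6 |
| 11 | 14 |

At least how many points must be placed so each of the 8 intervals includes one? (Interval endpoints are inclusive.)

3

Process intervals by earliest right end; each time one isn't hit yet, stab at its right endpoint.
By right end: [0,3]  [1,5]  [3,6]  [5,8]  [7,9]  [5,10]  [5,11]  [11,14]
[0,3] uncovered → point at 3; [5,8] uncovered → point at 8; [11,14] uncovered → point at 14.
Points: 3, 8, 14 (3 total).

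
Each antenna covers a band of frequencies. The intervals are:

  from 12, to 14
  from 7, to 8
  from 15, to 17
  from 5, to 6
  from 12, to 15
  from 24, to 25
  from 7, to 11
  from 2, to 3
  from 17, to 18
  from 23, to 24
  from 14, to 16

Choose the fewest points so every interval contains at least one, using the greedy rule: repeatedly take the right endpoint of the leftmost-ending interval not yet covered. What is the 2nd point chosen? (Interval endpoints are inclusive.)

6

Sorted: [2,3] [5,6] [7,8] [7,11] [12,14] [12,15] [14,16] [15,17] [17,18] [23,24] [24,25]
{[2,3]} hit by 3; {[5,6]} hit by 6; {[7,8],[7,11]} hit by 8; {[12,14],[12,15],[14,16]} hit by 14; {[15,17],[17,18]} hit by 17; {[23,24],[24,25]} hit by 24.
Points: 3, 6, 8, 14, 17, 24 (6 total).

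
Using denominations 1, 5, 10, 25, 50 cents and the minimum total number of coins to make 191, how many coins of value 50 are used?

3

191 − 3×50→41 − 1×25→16 − 1×10→6 − 1×5→1 − 1×1→0
Count of 50: 3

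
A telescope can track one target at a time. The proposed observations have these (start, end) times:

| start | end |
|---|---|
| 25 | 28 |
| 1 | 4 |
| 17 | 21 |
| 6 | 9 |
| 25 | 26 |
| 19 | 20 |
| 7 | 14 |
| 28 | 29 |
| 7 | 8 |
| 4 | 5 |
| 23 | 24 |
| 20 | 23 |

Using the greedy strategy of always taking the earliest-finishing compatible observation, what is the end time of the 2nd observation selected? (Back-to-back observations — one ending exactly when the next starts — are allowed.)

Order by finish time; keep every interval that doesn't clash with the previous kept one.
Sorted by end: (1,4)  (4,5)  (7,8)  (6,9)  (7,14)  (19,20)  (17,21)  (20,23)  (23,24)  (25,26)  (25,28)  (28,29)
take (1,4); take (4,5); take (7,8); skip (6,9); take (19,20); take (20,23); take (23,24); take (25,26); skip (25,28); take (28,29).
Selected: (1,4) (4,5) (7,8) (19,20) (20,23) (23,24) (25,26) (28,29)

5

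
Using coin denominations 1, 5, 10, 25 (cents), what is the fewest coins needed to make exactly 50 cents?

2

50 − 2×25→0
Total coins = 2 = 2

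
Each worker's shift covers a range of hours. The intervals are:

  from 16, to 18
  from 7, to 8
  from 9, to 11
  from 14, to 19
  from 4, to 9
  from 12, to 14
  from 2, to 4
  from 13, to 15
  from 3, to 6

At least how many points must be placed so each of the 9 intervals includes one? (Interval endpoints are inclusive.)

5

Sort by right endpoint; whenever an interval is uncovered, place a point at its right end.
By right end: [2,4]  [3,6]  [7,8]  [4,9]  [9,11]  [12,14]  [13,15]  [16,18]  [14,19]
[2,4] uncovered → point at 4; [7,8] uncovered → point at 8; [9,11] uncovered → point at 11; [12,14] uncovered → point at 14; [16,18] uncovered → point at 18.
Points: 4, 8, 11, 14, 18 (5 total).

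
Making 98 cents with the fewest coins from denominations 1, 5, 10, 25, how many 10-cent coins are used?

2

Use the largest denomination that fits, subtract, and repeat.
98 = 3×25 + 2×10 + 3×1
Count of 10: 2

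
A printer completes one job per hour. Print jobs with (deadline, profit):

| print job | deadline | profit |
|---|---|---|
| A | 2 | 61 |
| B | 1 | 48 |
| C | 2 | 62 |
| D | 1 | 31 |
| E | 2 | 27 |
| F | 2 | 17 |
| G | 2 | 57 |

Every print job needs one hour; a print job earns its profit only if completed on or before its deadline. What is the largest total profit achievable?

By profit: C(d2,62), A(d2,61), G(d2,57), B(d1,48), D(d1,31), E(d2,27), F(d2,17)
C→slot 2; A→slot 1; G skipped; B skipped; D skipped; E skipped; F skipped.
Profit = 61 + 62 = 123

123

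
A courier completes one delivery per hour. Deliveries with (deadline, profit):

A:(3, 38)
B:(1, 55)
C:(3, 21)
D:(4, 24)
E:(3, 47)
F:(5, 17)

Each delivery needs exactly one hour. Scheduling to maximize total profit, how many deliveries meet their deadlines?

5

By profit: B(d1,55), E(d3,47), A(d3,38), D(d4,24), C(d3,21), F(d5,17)
B→slot 1; E→slot 3; A→slot 2; D→slot 4; C skipped; F→slot 5.
5 of 6 scheduled.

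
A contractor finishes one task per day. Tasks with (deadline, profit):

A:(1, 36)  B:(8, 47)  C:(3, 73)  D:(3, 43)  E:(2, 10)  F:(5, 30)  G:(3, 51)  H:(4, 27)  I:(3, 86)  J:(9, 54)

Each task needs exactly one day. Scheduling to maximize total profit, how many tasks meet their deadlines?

7

Profit order: I=86 C=73 J=54 G=51 B=47 D=43 A=36 F=30 H=27 E=10
Assign: I→slot 3, C→slot 2, J→slot 9, G→slot 1, B→slot 8, D skipped, A skipped, F→slot 5, H→slot 4, E skipped.
Slots: [1:G] [2:C] [3:I] [4:H] [5:F] [8:B] [9:J]
7 of 10 scheduled.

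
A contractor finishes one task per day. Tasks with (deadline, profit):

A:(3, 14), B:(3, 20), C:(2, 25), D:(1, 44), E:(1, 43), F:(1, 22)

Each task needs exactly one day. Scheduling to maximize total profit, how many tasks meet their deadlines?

3

Sort by profit descending; place each in the latest free slot ≤ its deadline.
Profit order: D=44 E=43 C=25 F=22 B=20 A=14
Assign: D→slot 1, E skipped, C→slot 2, F skipped, B→slot 3, A skipped.
Slots: [1:D] [2:C] [3:B]
3 of 6 scheduled.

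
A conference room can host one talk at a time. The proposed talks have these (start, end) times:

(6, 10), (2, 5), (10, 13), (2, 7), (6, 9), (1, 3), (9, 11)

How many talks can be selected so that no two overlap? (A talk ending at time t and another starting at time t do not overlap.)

By end time: (1,3), (2,5), (2,7), (6,9), (6,10), (9,11), (10,13).
Pick (1,3); next start ≥ 3 → (6,9); next start ≥ 9 → (9,11).
Selected 3 talks.

3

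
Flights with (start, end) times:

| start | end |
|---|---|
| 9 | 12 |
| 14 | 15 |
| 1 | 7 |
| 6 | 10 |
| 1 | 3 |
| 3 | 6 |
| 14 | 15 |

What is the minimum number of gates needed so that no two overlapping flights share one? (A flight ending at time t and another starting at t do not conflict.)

Count concurrent intervals with a sweep; the peak is the room count.
Events (time:±→running): 1:+→1 1:+→2 … peak 2.

2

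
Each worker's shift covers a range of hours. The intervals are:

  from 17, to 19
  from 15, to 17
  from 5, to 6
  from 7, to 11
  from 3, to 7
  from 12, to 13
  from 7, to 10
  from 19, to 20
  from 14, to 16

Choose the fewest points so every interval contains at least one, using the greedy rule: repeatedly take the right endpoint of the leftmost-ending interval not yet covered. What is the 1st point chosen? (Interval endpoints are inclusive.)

6

By right end: [5,6]  [3,7]  [7,10]  [7,11]  [12,13]  [14,16]  [15,17]  [17,19]  [19,20]
[5,6] uncovered → point at 6; [7,10] uncovered → point at 10; [12,13] uncovered → point at 13; [14,16] uncovered → point at 16; [17,19] uncovered → point at 19.
Points: 6, 10, 13, 16, 19 (5 total).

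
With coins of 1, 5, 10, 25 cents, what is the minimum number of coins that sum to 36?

36 − 1×25→11 − 1×10→1 − 1×1→0
Total coins = 1 + 1 + 1 = 3

3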